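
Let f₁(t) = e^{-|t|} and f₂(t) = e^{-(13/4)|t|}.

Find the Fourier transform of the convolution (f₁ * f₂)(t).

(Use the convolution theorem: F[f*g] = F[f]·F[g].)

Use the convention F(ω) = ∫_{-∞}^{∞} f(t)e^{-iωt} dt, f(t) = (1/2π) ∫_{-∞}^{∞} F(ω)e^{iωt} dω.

F[f₁*f₂](ω) = \frac{208}{\left(\omega^{2} + 1\right) \left(16 \omega^{2} + 169\right)}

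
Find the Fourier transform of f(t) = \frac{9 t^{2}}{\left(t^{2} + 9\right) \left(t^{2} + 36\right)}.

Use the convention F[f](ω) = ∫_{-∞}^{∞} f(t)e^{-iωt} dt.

F(ω) = \pi \left(2 - e^{3 \left|{\omega}\right|}\right) e^{- 6 \left|{\omega}\right|}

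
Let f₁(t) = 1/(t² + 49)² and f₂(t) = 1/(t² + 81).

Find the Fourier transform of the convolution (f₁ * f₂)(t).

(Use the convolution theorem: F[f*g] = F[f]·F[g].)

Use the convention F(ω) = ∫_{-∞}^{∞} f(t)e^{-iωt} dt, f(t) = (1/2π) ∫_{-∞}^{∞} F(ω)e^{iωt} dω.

F[f₁*f₂](ω) = \frac{\pi^{2} \left(7 \left|{\omega}\right| + 1\right) e^{- 16 \left|{\omega}\right|}}{6174}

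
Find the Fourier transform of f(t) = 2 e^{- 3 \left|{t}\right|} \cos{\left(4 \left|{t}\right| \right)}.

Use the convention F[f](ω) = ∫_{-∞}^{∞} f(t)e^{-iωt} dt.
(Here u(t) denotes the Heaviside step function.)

F(ω) = \frac{12 \left(\omega^{2} + 25\right)}{\omega^{4} - 14 \omega^{2} + 625}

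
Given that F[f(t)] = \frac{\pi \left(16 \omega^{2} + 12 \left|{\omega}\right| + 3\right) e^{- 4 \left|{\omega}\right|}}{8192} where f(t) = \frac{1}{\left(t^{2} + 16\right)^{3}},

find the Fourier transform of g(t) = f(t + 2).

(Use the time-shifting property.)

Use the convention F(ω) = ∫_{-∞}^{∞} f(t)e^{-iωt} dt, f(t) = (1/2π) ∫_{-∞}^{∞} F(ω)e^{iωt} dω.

F[g](ω) = \frac{\pi \left(16 \omega^{2} + 12 \left|{\omega}\right| + 3\right) e^{2 i \omega - 4 \left|{\omega}\right|}}{8192}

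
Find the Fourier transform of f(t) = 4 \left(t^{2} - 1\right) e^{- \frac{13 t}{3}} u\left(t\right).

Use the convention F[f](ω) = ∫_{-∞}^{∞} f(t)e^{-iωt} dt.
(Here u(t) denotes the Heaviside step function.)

F(ω) = \frac{12 \left(54 i \omega - \left(3 i \omega + 13\right)^{3} + 234\right)}{\left(3 i \omega + 13\right)^{4}}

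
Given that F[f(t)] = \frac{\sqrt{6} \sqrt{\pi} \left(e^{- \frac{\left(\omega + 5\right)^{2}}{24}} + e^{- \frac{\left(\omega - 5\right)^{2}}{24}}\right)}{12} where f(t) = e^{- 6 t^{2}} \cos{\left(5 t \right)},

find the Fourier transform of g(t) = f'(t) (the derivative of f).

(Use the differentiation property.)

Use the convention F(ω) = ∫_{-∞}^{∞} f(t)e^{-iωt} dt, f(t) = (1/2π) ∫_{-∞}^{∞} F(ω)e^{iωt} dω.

F[g](ω) = \frac{\sqrt{6} i \sqrt{\pi} \omega \left(e^{\frac{5 \omega}{6}} + 1\right) e^{- \frac{\omega^{2}}{24} - \frac{5 \omega}{12} - \frac{25}{24}}}{12}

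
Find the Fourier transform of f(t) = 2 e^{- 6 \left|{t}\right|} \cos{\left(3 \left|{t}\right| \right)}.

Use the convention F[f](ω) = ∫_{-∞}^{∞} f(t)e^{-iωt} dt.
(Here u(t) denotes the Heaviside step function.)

F(ω) = \frac{24 \left(\omega^{2} + 45\right)}{\omega^{4} + 54 \omega^{2} + 2025}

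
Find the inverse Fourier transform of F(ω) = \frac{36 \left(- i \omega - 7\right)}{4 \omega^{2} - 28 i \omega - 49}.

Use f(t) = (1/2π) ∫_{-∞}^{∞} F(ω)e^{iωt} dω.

f(t) = 9 \left(\frac{7 t}{2} + 1\right) e^{- \frac{7 t}{2}} u\left(t\right)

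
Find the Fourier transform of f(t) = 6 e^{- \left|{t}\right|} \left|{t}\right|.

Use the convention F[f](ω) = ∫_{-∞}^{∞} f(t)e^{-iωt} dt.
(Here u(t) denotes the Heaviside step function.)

F(ω) = \frac{12 \left(1 - \omega^{2}\right)}{\left(\omega^{2} + 1\right)^{2}}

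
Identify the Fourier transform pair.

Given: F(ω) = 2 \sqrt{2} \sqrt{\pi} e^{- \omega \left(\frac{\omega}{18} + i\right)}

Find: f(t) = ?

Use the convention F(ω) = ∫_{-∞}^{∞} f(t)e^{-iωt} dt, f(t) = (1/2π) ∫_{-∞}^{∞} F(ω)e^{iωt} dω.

f(t) = 6 e^{- \frac{9 \left(t - 1\right)^{2}}{2}}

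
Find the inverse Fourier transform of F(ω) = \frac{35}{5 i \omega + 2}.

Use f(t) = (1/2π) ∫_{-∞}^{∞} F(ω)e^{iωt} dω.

f(t) = 7 e^{- \frac{2 t}{5}} u\left(t\right)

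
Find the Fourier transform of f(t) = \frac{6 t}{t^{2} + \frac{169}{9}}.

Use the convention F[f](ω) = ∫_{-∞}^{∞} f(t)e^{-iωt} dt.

F(ω) = - 6 i \pi e^{- \frac{13 \left|{\omega}\right|}{3}} \operatorname{sign}{\left(\omega \right)}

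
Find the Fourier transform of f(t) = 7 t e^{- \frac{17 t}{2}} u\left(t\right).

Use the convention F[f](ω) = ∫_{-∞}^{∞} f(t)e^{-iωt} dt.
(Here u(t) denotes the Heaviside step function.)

F(ω) = \frac{28}{\left(2 i \omega + 17\right)^{2}}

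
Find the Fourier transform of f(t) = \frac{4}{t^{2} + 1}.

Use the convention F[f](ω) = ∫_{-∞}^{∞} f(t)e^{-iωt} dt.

F(ω) = 4 \pi e^{- \left|{\omega}\right|}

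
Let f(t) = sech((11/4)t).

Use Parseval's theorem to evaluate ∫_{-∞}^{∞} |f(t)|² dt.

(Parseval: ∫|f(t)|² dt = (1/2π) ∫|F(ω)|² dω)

∫|f(t)|² dt = \frac{8}{11}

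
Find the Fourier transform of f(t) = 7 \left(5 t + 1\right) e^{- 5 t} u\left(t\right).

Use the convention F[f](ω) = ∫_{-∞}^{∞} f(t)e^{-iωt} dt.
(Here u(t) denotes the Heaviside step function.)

F(ω) = \frac{7 \left(- i \omega - 10\right)}{\omega^{2} - 10 i \omega - 25}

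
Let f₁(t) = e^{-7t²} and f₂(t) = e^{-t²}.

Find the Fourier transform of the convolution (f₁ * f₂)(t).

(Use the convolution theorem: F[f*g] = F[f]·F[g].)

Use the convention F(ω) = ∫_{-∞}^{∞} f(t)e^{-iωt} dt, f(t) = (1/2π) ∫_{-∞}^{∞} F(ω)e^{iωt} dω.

F[f₁*f₂](ω) = \frac{\sqrt{7} \pi e^{- \frac{2 \omega^{2}}{7}}}{7}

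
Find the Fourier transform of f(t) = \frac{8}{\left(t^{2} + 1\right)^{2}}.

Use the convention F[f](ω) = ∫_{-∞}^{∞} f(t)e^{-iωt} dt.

F(ω) = 4 \pi \left(\left|{\omega}\right| + 1\right) e^{- \left|{\omega}\right|}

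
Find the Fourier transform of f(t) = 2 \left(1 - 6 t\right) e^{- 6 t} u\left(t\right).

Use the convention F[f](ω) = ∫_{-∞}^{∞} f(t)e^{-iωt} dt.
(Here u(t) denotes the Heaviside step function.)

F(ω) = \frac{2 i \omega}{- \omega^{2} + 12 i \omega + 36}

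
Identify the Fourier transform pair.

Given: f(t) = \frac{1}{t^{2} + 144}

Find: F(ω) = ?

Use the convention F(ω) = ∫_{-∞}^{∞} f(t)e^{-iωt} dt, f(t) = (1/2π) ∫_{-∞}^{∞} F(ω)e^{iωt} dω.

F(ω) = \frac{\pi e^{- 12 \left|{\omega}\right|}}{12}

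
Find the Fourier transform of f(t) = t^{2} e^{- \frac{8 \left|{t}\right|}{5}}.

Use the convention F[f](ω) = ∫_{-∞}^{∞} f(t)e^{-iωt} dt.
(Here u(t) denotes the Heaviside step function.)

F(ω) = \frac{4000 \left(64 - 75 \omega^{2}\right)}{\left(25 \omega^{2} + 64\right)^{3}}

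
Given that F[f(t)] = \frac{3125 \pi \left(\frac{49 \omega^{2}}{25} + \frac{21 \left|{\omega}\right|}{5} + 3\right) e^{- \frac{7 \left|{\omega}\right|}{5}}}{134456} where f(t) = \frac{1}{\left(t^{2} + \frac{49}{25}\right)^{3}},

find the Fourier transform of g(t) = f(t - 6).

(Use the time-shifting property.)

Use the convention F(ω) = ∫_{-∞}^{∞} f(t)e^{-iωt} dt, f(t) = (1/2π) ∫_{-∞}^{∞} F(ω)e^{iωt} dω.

F[g](ω) = \frac{125 \pi \left(49 \omega^{2} + 105 \left|{\omega}\right| + 75\right) e^{- 6 i \omega - \frac{7 \left|{\omega}\right|}{5}}}{134456}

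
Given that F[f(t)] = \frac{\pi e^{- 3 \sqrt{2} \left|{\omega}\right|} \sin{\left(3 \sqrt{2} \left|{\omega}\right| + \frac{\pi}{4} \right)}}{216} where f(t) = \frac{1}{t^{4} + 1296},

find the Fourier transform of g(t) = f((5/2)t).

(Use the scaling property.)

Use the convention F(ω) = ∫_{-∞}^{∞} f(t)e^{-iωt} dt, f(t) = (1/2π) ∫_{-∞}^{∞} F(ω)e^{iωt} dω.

F[g](ω) = \frac{\pi e^{- \frac{6 \sqrt{2} \left|{\omega}\right|}{5}} \sin{\left(\frac{6 \sqrt{2} \left|{\omega}\right|}{5} + \frac{\pi}{4} \right)}}{540}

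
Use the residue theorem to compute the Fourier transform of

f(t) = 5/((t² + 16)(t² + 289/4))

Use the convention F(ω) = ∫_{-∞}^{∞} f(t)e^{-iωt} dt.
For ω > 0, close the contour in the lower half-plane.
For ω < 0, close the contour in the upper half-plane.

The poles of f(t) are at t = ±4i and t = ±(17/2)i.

Let g(z) = f(z)e^{-iωz}; for large |z| the factor e^{-iωz} decays in the lower half-plane when ω > 0 and in the upper half-plane when ω < 0.

Case ω > 0 (lower half-plane, clockwise contour ⇒ F(ω) = -2πi·ΣRes):
  Res_{z = - 4 i} g(z) = \frac{i e^{- 4 \omega}}{90}
  Res_{z = - \frac{17 i}{2}} g(z) = - \frac{4 i e^{- \frac{17 \omega}{2}}}{765}
  F(ω) = -2πi·ΣRes = \frac{\pi e^{- 4 \omega}}{45} - \frac{8 \pi e^{- \frac{17 \omega}{2}}}{765}

Case ω < 0 (upper half-plane, counterclockwise contour ⇒ F(ω) = +2πi·ΣRes):
  Res_{z = 4 i} g(z) = - \frac{i e^{4 \omega}}{90}
  Res_{z = \frac{17 i}{2}} g(z) = \frac{4 i e^{\frac{17 \omega}{2}}}{765}
  F(ω) = 2πi·ΣRes = \frac{\pi \left(- 8 e^{\frac{17 \omega}{2}} + 17 e^{4 \omega}\right)}{765}

Both cases combine into a single formula in |ω|:

F(ω) = \frac{\pi e^{- 4 \left|{\omega}\right|}}{45} - \frac{8 \pi e^{- \frac{17 \left|{\omega}\right|}{2}}}{765}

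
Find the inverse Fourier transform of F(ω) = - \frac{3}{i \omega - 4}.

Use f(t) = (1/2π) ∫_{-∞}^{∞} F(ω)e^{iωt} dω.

f(t) = 3 e^{4 t} u\left(- t\right)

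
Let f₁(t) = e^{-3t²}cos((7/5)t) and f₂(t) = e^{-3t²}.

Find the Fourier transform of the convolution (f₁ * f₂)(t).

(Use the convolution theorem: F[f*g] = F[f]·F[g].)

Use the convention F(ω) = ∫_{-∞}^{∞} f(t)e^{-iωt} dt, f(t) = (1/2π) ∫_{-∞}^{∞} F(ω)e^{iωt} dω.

F[f₁*f₂](ω) = \frac{\pi \left(e^{\frac{7 \omega}{15}} + 1\right) e^{- \frac{\omega^{2}}{6} - \frac{7 \omega}{30} - \frac{49}{300}}}{6}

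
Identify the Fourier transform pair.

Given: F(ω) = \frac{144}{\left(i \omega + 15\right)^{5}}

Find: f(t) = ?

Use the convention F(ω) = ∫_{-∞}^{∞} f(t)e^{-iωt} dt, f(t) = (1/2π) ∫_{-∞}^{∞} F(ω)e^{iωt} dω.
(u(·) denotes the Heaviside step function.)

f(t) = 6 t^{4} e^{- 15 t} u\left(t\right)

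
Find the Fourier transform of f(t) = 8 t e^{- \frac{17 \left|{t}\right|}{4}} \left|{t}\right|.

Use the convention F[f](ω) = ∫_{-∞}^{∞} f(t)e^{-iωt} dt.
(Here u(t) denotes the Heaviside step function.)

F(ω) = \frac{8192 i \omega \left(16 \omega^{2} - 867\right)}{\left(16 \omega^{2} + 289\right)^{3}}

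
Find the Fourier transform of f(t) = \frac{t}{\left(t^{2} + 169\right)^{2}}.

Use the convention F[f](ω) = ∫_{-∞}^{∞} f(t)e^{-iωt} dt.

F(ω) = - \frac{i \pi \omega e^{- 13 \left|{\omega}\right|}}{26}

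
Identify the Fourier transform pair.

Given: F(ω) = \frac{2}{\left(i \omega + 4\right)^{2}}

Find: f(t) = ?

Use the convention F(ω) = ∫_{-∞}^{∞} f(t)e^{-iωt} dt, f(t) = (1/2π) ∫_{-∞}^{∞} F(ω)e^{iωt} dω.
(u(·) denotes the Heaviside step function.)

f(t) = 2 t e^{- 4 t} u\left(t\right)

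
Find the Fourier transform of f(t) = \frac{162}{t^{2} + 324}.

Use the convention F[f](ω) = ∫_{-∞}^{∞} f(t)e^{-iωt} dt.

F(ω) = 9 \pi e^{- 18 \left|{\omega}\right|}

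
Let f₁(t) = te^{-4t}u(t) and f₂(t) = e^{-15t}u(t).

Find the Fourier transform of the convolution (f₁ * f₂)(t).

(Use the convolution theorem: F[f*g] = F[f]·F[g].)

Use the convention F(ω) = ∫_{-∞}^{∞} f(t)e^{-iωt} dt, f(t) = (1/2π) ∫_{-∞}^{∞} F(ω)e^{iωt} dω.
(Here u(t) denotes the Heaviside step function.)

F[f₁*f₂](ω) = \frac{1}{\left(i \omega + 4\right)^{2} \left(i \omega + 15\right)}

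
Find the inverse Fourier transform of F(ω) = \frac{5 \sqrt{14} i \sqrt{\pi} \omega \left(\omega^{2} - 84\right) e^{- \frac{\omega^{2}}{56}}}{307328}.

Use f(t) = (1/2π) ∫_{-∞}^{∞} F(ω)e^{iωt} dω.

f(t) = 5 t^{3} e^{- 14 t^{2}}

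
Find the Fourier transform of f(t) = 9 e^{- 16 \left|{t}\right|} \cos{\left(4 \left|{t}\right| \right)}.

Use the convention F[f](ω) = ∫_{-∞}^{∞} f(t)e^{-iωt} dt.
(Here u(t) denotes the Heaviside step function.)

F(ω) = \frac{288 \left(\omega^{2} + 272\right)}{\omega^{4} + 480 \omega^{2} + 73984}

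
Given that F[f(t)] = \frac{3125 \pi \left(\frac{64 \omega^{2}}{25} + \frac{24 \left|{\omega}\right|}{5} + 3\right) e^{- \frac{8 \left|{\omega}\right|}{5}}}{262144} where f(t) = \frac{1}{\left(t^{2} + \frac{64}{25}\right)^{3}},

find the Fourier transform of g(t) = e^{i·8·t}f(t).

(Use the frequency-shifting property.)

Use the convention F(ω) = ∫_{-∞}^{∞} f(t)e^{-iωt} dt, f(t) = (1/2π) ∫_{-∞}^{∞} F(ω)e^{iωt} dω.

F[g](ω) = \frac{125 \pi \left(64 \left(\omega - 8\right)^{2} + 120 \left|{\omega - 8}\right| + 75\right) e^{- \frac{8 \left|{\omega - 8}\right|}{5}}}{262144}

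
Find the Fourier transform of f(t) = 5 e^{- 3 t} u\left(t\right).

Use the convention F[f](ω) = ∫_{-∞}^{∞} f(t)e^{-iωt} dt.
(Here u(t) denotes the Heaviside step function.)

F(ω) = \frac{5}{i \omega + 3}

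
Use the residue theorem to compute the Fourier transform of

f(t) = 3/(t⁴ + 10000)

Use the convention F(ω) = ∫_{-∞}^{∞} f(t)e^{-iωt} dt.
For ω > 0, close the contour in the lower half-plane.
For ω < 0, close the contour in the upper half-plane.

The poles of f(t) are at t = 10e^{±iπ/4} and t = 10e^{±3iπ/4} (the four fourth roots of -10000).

Let g(z) = f(z)e^{-iωz}; for large |z| the factor e^{-iωz} decays in the lower half-plane when ω > 0 and in the upper half-plane when ω < 0.

Case ω > 0 (lower half-plane, clockwise contour ⇒ F(ω) = -2πi·ΣRes):
  Res_{z = - 5 \sqrt{2} - 5 \sqrt{2} i} g(z) = \frac{3 \sqrt{2} i \left(1 - i\right) e^{5 \sqrt{2} \omega \left(-1 + i\right)}}{8000}
  Res_{z = 5 \sqrt{2} - 5 \sqrt{2} i} g(z) = \frac{3 \sqrt{2} i \left(1 + i\right) e^{- 5 \sqrt{2} \omega \left(1 + i\right)}}{8000}
  F(ω) = -2πi·ΣRes = \frac{3 \sqrt{2} \pi \left(1 - i\right) \left(e^{10 \sqrt{2} i \omega} + i\right) e^{- 5 \sqrt{2} \omega \left(1 + i\right)}}{4000} = \frac{3 \pi e^{- 5 \sqrt{2} \omega} \sin{\left(5 \sqrt{2} \omega + \frac{\pi}{4} \right)}}{1000}

Case ω < 0 (upper half-plane, counterclockwise contour ⇒ F(ω) = +2πi·ΣRes):
  Res_{z = 5 \sqrt{2} + 5 \sqrt{2} i} g(z) = \frac{3 \sqrt{2} i \left(-1 + i\right) e^{5 \sqrt{2} \omega \left(1 - i\right)}}{8000}
  Res_{z = - 5 \sqrt{2} + 5 \sqrt{2} i} g(z) = \frac{3 \sqrt{2} \left(1 - i\right) e^{5 \sqrt{2} \omega \left(1 + i\right)}}{8000}
  F(ω) = 2πi·ΣRes = - \frac{3 \sqrt{2} i \pi \left(i \left(1 - i\right) e^{5 \sqrt{2} \omega \left(1 - i\right)} - \left(1 - i\right) e^{5 \sqrt{2} \omega \left(1 + i\right)}\right)}{4000} = \frac{3 \pi e^{5 \sqrt{2} \omega} \cos{\left(5 \sqrt{2} \omega + \frac{\pi}{4} \right)}}{1000}

Both cases combine into a single formula in |ω|:

F(ω) = \frac{3 \pi e^{- 5 \sqrt{2} \left|{\omega}\right|} \sin{\left(5 \sqrt{2} \left|{\omega}\right| + \frac{\pi}{4} \right)}}{1000}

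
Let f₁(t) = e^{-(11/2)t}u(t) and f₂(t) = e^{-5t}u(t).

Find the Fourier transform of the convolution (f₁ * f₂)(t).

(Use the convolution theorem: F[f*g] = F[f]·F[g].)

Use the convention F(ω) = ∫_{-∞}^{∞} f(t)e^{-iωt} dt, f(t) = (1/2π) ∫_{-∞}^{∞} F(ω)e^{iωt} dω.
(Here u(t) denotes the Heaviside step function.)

F[f₁*f₂](ω) = \frac{2}{\left(i \omega + 5\right) \left(2 i \omega + 11\right)}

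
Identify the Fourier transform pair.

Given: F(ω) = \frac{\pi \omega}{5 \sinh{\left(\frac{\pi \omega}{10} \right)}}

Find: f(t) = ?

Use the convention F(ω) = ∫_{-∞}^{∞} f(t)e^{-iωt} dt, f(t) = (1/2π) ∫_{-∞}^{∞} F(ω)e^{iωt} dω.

f(t) = \frac{5}{\cosh^{2}{\left(5 t \right)}}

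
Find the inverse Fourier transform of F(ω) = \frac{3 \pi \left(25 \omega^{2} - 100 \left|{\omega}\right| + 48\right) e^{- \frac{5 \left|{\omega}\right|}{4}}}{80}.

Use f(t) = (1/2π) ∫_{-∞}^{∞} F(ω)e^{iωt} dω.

f(t) = \frac{6 t^{4}}{\left(t^{2} + \frac{25}{16}\right)^{3}}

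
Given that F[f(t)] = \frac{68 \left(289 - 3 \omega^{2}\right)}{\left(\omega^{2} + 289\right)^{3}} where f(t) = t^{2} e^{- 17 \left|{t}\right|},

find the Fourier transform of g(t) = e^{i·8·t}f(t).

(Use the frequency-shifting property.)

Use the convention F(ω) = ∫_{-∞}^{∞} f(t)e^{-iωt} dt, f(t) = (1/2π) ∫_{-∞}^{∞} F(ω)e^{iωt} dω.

F[g](ω) = \frac{68 \left(289 - 3 \left(\omega - 8\right)^{2}\right)}{\left(\left(\omega - 8\right)^{2} + 289\right)^{3}}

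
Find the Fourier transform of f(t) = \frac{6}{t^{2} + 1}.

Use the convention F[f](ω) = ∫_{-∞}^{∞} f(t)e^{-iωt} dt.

F(ω) = 6 \pi e^{- \left|{\omega}\right|}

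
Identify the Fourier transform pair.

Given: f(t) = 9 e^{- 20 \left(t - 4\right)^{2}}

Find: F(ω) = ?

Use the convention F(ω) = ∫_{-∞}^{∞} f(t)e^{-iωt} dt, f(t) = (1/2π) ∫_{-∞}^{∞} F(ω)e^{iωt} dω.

F(ω) = \frac{9 \sqrt{5} \sqrt{\pi} e^{- \frac{\omega \left(\omega + 320 i\right)}{80}}}{10}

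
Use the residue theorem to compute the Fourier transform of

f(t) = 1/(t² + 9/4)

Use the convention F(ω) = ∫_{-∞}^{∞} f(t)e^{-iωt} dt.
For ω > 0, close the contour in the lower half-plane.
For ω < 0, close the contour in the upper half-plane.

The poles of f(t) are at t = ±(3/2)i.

Let g(z) = f(z)e^{-iωz}; for large |z| the factor e^{-iωz} decays in the lower half-plane when ω > 0 and in the upper half-plane when ω < 0.

Case ω > 0 (lower half-plane, clockwise contour ⇒ F(ω) = -2πi·ΣRes):
  Res_{z = - \frac{3 i}{2}} g(z) = \frac{i e^{- \frac{3 \omega}{2}}}{3}
  F(ω) = -2πi·ΣRes = \frac{2 \pi e^{- \frac{3 \omega}{2}}}{3}

Case ω < 0 (upper half-plane, counterclockwise contour ⇒ F(ω) = +2πi·ΣRes):
  Res_{z = \frac{3 i}{2}} g(z) = - \frac{i e^{\frac{3 \omega}{2}}}{3}
  F(ω) = 2πi·ΣRes = \frac{2 \pi e^{\frac{3 \omega}{2}}}{3}

Both cases combine into a single formula in |ω|:

F(ω) = \frac{2 \pi e^{- \frac{3 \left|{\omega}\right|}{2}}}{3}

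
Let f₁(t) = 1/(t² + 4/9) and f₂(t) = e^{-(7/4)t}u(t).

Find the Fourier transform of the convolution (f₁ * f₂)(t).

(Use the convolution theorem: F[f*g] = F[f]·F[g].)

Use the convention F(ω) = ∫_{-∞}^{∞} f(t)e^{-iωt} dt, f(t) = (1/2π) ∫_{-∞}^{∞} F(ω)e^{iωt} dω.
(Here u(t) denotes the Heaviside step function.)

F[f₁*f₂](ω) = \frac{6 \pi e^{- \frac{2 \left|{\omega}\right|}{3}}}{4 i \omega + 7}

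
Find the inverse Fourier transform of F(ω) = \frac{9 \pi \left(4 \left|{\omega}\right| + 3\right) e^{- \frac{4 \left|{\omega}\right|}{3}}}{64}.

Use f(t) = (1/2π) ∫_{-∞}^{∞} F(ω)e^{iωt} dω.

f(t) = \frac{2}{\left(t^{2} + \frac{16}{9}\right)^{2}}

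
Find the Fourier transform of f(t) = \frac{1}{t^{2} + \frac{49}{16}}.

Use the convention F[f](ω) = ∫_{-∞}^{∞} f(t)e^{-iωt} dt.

F(ω) = \frac{4 \pi e^{- \frac{7 \left|{\omega}\right|}{4}}}{7}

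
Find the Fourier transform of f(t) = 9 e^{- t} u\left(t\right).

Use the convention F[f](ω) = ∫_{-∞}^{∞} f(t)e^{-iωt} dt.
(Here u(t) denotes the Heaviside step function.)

F(ω) = \frac{9}{i \omega + 1}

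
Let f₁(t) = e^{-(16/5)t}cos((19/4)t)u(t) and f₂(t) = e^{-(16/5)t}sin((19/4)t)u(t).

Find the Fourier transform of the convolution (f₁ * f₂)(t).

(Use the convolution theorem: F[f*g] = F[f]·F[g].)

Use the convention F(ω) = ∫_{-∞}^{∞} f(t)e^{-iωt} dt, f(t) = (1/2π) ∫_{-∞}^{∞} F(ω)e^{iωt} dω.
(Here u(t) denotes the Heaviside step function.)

F[f₁*f₂](ω) = \frac{152000 \left(5 i \omega + 16\right)}{\left(16 \left(5 i \omega + 16\right)^{2} + 9025\right)^{2}}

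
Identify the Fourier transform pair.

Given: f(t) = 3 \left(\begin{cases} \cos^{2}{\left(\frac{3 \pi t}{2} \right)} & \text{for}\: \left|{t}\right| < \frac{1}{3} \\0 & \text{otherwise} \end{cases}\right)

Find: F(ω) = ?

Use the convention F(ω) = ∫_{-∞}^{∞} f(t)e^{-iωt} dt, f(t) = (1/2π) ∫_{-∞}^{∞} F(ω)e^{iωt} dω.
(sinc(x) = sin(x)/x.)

F(ω) = - \frac{9 \pi^{2} \operatorname{sinc}{\left(\frac{\omega}{3} \right)}}{\omega^{2} - 9 \pi^{2}}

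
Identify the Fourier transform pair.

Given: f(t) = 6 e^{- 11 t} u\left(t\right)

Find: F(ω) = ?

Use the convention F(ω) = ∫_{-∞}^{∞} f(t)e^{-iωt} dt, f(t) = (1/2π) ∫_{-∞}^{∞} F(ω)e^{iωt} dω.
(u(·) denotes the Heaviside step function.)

F(ω) = \frac{6}{i \omega + 11}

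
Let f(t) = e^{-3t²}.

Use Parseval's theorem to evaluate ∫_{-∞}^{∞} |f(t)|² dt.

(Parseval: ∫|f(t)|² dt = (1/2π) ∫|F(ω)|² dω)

∫|f(t)|² dt = \frac{\sqrt{6} \sqrt{\pi}}{6}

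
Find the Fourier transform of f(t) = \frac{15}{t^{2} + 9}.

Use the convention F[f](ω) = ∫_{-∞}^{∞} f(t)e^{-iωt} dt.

F(ω) = 5 \pi e^{- 3 \left|{\omega}\right|}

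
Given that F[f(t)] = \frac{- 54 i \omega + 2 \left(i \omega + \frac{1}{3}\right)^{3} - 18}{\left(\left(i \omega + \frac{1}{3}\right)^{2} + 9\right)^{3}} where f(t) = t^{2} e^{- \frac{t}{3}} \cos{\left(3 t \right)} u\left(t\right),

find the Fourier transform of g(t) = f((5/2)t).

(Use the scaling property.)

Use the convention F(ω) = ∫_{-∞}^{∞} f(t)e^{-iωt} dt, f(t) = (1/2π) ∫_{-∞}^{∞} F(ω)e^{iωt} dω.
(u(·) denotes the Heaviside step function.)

F[g](ω) = \frac{2700 \left(- 36450 i \omega + \left(6 i \omega + 5\right)^{3} - 30375\right)}{\left(\left(6 i \omega + 5\right)^{2} + 2025\right)^{3}}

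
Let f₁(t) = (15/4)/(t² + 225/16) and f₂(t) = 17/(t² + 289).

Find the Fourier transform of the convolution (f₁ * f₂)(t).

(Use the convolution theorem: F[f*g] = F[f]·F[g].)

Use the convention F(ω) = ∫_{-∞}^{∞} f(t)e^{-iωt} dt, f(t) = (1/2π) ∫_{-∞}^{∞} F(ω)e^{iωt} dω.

F[f₁*f₂](ω) = \pi^{2} e^{- \frac{83 \left|{\omega}\right|}{4}}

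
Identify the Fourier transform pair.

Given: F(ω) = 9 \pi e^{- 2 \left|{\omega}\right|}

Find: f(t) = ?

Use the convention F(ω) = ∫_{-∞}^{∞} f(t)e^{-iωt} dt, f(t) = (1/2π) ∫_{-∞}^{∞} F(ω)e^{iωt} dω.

f(t) = \frac{18}{t^{2} + 4}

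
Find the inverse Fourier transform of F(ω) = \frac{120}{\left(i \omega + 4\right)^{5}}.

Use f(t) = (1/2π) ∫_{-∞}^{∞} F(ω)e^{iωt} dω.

f(t) = 5 t^{4} e^{- 4 t} u\left(t\right)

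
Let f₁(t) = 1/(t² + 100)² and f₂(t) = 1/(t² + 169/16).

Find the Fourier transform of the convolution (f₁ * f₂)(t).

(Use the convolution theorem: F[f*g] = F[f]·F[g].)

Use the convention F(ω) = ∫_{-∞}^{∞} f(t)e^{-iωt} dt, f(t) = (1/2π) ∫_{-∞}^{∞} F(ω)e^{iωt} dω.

F[f₁*f₂](ω) = \frac{\pi^{2} \left(10 \left|{\omega}\right| + 1\right) e^{- \frac{53 \left|{\omega}\right|}{4}}}{6500}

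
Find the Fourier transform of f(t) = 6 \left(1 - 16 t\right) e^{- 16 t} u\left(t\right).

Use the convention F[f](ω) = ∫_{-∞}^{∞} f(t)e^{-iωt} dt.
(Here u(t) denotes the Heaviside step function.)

F(ω) = \frac{6 i \omega}{- \omega^{2} + 32 i \omega + 256}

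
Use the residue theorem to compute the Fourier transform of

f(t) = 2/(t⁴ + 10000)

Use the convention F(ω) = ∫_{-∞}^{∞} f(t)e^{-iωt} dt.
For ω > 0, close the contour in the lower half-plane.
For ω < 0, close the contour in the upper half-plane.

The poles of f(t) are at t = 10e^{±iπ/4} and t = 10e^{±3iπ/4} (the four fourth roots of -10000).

Let g(z) = f(z)e^{-iωz}; for large |z| the factor e^{-iωz} decays in the lower half-plane when ω > 0 and in the upper half-plane when ω < 0.

Case ω > 0 (lower half-plane, clockwise contour ⇒ F(ω) = -2πi·ΣRes):
  Res_{z = - 5 \sqrt{2} - 5 \sqrt{2} i} g(z) = \frac{\sqrt{2} i \left(1 - i\right) e^{5 \sqrt{2} \omega \left(-1 + i\right)}}{4000}
  Res_{z = 5 \sqrt{2} - 5 \sqrt{2} i} g(z) = \frac{\sqrt{2} i \left(1 + i\right) e^{- 5 \sqrt{2} \omega \left(1 + i\right)}}{4000}
  F(ω) = -2πi·ΣRes = \frac{\sqrt{2} \pi \left(1 - i\right) \left(e^{10 \sqrt{2} i \omega} + i\right) e^{- 5 \sqrt{2} \omega \left(1 + i\right)}}{2000} = \frac{\pi e^{- 5 \sqrt{2} \omega} \sin{\left(5 \sqrt{2} \omega + \frac{\pi}{4} \right)}}{500}

Case ω < 0 (upper half-plane, counterclockwise contour ⇒ F(ω) = +2πi·ΣRes):
  Res_{z = 5 \sqrt{2} + 5 \sqrt{2} i} g(z) = \frac{\sqrt{2} i \left(-1 + i\right) e^{5 \sqrt{2} \omega \left(1 - i\right)}}{4000}
  Res_{z = - 5 \sqrt{2} + 5 \sqrt{2} i} g(z) = \frac{\sqrt{2} \left(1 - i\right) e^{5 \sqrt{2} \omega \left(1 + i\right)}}{4000}
  F(ω) = 2πi·ΣRes = - \frac{\sqrt{2} i \pi \left(i \left(1 - i\right) e^{5 \sqrt{2} \omega \left(1 - i\right)} - \left(1 - i\right) e^{5 \sqrt{2} \omega \left(1 + i\right)}\right)}{2000} = \frac{\pi e^{5 \sqrt{2} \omega} \cos{\left(5 \sqrt{2} \omega + \frac{\pi}{4} \right)}}{500}

Both cases combine into a single formula in |ω|:

F(ω) = \frac{\pi e^{- 5 \sqrt{2} \left|{\omega}\right|} \sin{\left(5 \sqrt{2} \left|{\omega}\right| + \frac{\pi}{4} \right)}}{500}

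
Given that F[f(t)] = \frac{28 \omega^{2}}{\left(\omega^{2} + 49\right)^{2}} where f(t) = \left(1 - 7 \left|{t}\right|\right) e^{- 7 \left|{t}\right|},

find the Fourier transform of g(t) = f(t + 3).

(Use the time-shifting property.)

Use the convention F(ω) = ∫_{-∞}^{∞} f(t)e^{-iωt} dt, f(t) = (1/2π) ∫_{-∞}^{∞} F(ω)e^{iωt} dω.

F[g](ω) = \frac{28 \omega^{2} e^{3 i \omega}}{\left(\omega^{2} + 49\right)^{2}}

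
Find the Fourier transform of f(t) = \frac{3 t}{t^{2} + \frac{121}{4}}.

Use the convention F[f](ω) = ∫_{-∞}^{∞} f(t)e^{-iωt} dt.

F(ω) = - 3 i \pi e^{- \frac{11 \left|{\omega}\right|}{2}} \operatorname{sign}{\left(\omega \right)}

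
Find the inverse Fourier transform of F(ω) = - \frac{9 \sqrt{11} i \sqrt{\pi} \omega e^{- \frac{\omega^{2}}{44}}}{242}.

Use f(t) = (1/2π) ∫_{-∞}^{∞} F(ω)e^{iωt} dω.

f(t) = 9 t e^{- 11 t^{2}}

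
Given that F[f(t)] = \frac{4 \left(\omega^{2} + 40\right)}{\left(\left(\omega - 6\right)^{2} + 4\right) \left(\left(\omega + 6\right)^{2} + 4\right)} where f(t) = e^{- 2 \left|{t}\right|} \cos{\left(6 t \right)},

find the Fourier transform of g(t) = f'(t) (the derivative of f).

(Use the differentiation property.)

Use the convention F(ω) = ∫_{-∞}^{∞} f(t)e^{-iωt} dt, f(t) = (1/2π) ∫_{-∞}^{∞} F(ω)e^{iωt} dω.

F[g](ω) = \frac{4 i \omega \left(\omega^{2} + 40\right)}{\omega^{4} - 64 \omega^{2} + 1600}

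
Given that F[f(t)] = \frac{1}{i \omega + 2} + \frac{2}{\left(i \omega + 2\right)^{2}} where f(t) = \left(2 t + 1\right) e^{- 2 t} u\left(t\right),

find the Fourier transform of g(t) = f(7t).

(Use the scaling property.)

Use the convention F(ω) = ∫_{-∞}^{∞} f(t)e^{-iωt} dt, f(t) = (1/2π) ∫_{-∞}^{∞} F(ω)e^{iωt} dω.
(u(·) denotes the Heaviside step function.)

F[g](ω) = \frac{- i \omega - 28}{\omega^{2} - 28 i \omega - 196}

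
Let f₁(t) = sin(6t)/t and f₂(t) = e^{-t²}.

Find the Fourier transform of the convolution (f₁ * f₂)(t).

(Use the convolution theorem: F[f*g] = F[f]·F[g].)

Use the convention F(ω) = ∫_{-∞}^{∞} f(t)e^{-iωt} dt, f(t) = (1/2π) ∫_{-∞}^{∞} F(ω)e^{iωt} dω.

F[f₁*f₂](ω) = \begin{cases} \pi^{\frac{3}{2}} e^{- \frac{\omega^{2}}{4}} & \text{for}\: \omega > -6 \wedge \omega < 6 \\0 & \text{otherwise} \end{cases}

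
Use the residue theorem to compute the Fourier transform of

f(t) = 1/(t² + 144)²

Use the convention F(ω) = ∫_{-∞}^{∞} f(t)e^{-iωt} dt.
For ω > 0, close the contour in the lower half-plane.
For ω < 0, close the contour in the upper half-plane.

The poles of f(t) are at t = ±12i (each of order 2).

Let g(z) = f(z)e^{-iωz}; for large |z| the factor e^{-iωz} decays in the lower half-plane when ω > 0 and in the upper half-plane when ω < 0.

Case ω > 0 (lower half-plane, clockwise contour ⇒ F(ω) = -2πi·ΣRes):
  Res_{z = - 12 i} g(z) = \frac{i \left(12 \omega + 1\right) e^{- 12 \omega}}{6912} (pole of order 2)
  F(ω) = -2πi·ΣRes = \frac{\pi \left(12 \omega + 1\right) e^{- 12 \omega}}{3456}

Case ω < 0 (upper half-plane, counterclockwise contour ⇒ F(ω) = +2πi·ΣRes):
  Res_{z = 12 i} g(z) = \frac{i \left(12 \omega - 1\right) e^{12 \omega}}{6912} (pole of order 2)
  F(ω) = 2πi·ΣRes = \frac{\pi \left(1 - 12 \omega\right) e^{12 \omega}}{3456}

Both cases combine into a single formula in |ω|:

F(ω) = \frac{\pi \left(12 \left|{\omega}\right| + 1\right) e^{- 12 \left|{\omega}\right|}}{3456}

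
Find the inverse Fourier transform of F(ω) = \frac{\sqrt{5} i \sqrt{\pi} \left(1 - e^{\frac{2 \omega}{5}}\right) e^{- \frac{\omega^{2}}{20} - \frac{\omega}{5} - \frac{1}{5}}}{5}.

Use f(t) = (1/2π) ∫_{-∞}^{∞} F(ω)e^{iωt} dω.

f(t) = 2 e^{- 5 t^{2}} \sin{\left(2 t \right)}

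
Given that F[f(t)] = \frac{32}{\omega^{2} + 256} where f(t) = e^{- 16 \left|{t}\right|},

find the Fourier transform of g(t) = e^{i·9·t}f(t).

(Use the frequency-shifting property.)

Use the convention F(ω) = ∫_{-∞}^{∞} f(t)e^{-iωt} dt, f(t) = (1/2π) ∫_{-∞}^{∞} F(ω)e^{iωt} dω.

F[g](ω) = \frac{32}{\left(\omega - 9\right)^{2} + 256}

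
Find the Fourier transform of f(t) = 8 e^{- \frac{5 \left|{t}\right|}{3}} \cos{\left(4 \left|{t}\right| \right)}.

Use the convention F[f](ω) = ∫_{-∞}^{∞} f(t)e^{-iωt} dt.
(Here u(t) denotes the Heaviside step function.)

F(ω) = \frac{240 \left(9 \omega^{2} + 169\right)}{81 \omega^{4} - 2142 \omega^{2} + 28561}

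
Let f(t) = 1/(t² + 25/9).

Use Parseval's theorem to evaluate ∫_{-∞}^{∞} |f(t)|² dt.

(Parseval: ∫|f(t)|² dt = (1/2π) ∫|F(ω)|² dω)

∫|f(t)|² dt = \frac{27 \pi}{250}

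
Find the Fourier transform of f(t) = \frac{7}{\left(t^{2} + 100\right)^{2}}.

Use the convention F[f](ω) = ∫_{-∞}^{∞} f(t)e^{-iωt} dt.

F(ω) = \frac{7 \pi \left(10 \left|{\omega}\right| + 1\right) e^{- 10 \left|{\omega}\right|}}{2000}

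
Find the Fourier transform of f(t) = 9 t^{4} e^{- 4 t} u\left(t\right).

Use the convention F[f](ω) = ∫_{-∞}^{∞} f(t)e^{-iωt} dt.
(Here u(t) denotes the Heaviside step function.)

F(ω) = \frac{216}{\left(i \omega + 4\right)^{5}}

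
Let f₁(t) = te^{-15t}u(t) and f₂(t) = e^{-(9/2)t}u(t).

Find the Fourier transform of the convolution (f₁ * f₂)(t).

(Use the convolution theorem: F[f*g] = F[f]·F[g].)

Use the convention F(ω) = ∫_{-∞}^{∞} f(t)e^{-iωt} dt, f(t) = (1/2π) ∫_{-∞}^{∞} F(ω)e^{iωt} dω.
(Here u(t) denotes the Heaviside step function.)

F[f₁*f₂](ω) = \frac{2}{\left(i \omega + 15\right)^{2} \left(2 i \omega + 9\right)}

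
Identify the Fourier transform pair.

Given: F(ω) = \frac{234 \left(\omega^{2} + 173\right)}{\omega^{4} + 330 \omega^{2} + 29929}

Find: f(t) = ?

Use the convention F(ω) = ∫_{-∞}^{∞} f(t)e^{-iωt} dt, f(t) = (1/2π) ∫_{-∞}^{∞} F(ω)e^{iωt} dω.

f(t) = 9 e^{- 13 \left|{t}\right|} \cos{\left(2 \left|{t}\right| \right)}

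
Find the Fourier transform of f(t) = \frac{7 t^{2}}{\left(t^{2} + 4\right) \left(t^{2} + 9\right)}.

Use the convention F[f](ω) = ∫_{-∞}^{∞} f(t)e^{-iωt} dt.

F(ω) = \frac{7 \pi \left(3 - 2 e^{\left|{\omega}\right|}\right) e^{- 3 \left|{\omega}\right|}}{5}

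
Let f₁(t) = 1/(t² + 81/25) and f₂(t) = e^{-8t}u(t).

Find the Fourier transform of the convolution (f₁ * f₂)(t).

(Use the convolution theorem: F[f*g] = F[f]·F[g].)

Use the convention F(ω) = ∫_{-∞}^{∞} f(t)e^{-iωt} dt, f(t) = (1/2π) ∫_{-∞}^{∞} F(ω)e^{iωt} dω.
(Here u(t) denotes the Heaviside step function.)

F[f₁*f₂](ω) = \frac{5 \pi e^{- \frac{9 \left|{\omega}\right|}{5}}}{9 \left(i \omega + 8\right)}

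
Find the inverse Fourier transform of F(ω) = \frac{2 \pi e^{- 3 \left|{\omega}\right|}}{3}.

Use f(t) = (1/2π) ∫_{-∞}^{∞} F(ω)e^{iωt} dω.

f(t) = \frac{2}{t^{2} + 9}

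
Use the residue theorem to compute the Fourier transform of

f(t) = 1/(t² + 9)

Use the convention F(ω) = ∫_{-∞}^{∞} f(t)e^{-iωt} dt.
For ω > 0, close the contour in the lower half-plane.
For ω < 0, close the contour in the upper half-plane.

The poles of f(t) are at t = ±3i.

Let g(z) = f(z)e^{-iωz}; for large |z| the factor e^{-iωz} decays in the lower half-plane when ω > 0 and in the upper half-plane when ω < 0.

Case ω > 0 (lower half-plane, clockwise contour ⇒ F(ω) = -2πi·ΣRes):
  Res_{z = - 3 i} g(z) = \frac{i e^{- 3 \omega}}{6}
  F(ω) = -2πi·ΣRes = \frac{\pi e^{- 3 \omega}}{3}

Case ω < 0 (upper half-plane, counterclockwise contour ⇒ F(ω) = +2πi·ΣRes):
  Res_{z = 3 i} g(z) = - \frac{i e^{3 \omega}}{6}
  F(ω) = 2πi·ΣRes = \frac{\pi e^{3 \omega}}{3}

Both cases combine into a single formula in |ω|:

F(ω) = \frac{\pi e^{- 3 \left|{\omega}\right|}}{3}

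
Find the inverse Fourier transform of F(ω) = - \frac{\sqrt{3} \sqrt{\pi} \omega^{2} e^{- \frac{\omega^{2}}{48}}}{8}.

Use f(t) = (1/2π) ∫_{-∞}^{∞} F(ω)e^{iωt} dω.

f(t) = 9 \left(48 t^{2} - 2\right) e^{- 12 t^{2}}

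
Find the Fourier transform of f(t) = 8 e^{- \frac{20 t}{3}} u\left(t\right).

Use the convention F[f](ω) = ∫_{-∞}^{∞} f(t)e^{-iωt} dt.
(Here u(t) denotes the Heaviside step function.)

F(ω) = \frac{24}{3 i \omega + 20}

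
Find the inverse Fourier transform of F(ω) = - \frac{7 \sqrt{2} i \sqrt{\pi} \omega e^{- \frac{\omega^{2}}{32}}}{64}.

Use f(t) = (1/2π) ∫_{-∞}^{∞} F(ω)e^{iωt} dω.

f(t) = 7 t e^{- 8 t^{2}}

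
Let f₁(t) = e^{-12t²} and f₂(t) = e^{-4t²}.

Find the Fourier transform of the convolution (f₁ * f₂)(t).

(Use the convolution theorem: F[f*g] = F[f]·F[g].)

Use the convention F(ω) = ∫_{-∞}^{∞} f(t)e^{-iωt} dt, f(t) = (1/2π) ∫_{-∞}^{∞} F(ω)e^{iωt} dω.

F[f₁*f₂](ω) = \frac{\sqrt{3} \pi e^{- \frac{\omega^{2}}{12}}}{12}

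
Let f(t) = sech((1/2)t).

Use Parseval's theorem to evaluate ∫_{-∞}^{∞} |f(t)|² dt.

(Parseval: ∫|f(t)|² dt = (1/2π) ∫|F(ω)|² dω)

∫|f(t)|² dt = 4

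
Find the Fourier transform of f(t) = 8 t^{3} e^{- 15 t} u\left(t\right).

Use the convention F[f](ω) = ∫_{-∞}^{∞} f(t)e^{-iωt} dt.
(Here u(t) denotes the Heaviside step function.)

F(ω) = \frac{48}{\left(i \omega + 15\right)^{4}}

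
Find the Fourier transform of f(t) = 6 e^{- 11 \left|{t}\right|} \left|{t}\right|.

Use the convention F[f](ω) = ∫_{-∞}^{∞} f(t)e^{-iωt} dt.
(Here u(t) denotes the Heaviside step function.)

F(ω) = \frac{12 \left(121 - \omega^{2}\right)}{\left(\omega^{2} + 121\right)^{2}}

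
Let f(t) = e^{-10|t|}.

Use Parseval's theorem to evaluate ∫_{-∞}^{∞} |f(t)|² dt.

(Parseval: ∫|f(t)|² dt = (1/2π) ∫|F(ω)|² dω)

∫|f(t)|² dt = \frac{1}{10}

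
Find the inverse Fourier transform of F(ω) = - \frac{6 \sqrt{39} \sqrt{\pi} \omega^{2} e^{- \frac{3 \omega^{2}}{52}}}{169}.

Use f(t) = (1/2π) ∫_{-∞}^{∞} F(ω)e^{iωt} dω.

f(t) = 2 \left(\frac{52 t^{2}}{3} - 2\right) e^{- \frac{13 t^{2}}{3}}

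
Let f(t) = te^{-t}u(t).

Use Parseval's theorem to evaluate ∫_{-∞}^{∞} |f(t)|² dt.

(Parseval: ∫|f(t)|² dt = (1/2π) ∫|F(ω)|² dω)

∫|f(t)|² dt = \frac{1}{4}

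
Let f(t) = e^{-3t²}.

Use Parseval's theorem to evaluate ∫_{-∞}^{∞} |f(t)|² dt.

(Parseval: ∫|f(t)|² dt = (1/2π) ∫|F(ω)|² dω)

∫|f(t)|² dt = \frac{\sqrt{6} \sqrt{\pi}}{6}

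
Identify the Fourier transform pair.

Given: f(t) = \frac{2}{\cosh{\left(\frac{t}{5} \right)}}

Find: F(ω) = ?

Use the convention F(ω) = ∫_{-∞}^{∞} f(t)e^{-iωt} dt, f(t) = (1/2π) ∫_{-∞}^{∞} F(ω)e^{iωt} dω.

F(ω) = \frac{10 \pi}{\cosh{\left(\frac{5 \pi \omega}{2} \right)}}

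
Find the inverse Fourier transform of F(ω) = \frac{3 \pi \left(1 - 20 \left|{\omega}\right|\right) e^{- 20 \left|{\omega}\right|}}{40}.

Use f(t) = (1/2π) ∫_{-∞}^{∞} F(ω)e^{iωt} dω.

f(t) = \frac{3 t^{2}}{\left(t^{2} + 400\right)^{2}}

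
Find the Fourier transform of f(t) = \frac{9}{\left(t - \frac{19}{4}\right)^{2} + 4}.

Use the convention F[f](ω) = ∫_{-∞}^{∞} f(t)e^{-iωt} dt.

F(ω) = \frac{9 \pi e^{- \frac{19 i \omega}{4} - 2 \left|{\omega}\right|}}{2}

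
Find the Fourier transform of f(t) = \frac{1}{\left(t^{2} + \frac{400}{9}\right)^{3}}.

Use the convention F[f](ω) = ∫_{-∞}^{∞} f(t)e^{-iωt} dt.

F(ω) = \frac{27 \pi \left(400 \omega^{2} + 180 \left|{\omega}\right| + 27\right) e^{- \frac{20 \left|{\omega}\right|}{3}}}{25600000}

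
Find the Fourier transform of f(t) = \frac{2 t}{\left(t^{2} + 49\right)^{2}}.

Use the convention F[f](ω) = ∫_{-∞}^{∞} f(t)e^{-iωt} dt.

F(ω) = - \frac{i \pi \omega e^{- 7 \left|{\omega}\right|}}{7}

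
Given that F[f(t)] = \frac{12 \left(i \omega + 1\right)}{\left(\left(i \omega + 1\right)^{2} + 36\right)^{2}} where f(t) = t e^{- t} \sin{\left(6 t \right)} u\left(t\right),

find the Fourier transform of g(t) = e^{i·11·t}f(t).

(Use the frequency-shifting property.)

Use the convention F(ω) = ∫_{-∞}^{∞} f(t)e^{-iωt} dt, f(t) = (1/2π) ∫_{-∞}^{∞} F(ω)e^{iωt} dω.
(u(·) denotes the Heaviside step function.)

F[g](ω) = \frac{12 \left(i \left(\omega - 11\right) + 1\right)}{\left(\left(i \left(\omega - 11\right) + 1\right)^{2} + 36\right)^{2}}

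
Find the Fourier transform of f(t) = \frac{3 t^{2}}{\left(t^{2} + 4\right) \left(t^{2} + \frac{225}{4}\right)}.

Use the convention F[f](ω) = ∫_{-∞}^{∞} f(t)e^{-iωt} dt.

F(ω) = - \frac{24 \pi e^{- 2 \left|{\omega}\right|}}{209} + \frac{90 \pi e^{- \frac{15 \left|{\omega}\right|}{2}}}{209}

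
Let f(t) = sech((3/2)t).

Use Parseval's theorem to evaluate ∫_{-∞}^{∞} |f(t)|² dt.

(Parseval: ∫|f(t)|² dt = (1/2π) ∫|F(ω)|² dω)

∫|f(t)|² dt = \frac{4}{3}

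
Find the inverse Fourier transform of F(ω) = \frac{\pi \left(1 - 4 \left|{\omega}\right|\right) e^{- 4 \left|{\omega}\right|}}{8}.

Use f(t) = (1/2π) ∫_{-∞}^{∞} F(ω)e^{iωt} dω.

f(t) = \frac{t^{2}}{\left(t^{2} + 16\right)^{2}}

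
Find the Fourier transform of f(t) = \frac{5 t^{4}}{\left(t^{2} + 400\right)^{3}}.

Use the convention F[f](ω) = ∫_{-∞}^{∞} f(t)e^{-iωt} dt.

F(ω) = \frac{\pi \left(400 \omega^{2} - 100 \left|{\omega}\right| + 3\right) e^{- 20 \left|{\omega}\right|}}{32}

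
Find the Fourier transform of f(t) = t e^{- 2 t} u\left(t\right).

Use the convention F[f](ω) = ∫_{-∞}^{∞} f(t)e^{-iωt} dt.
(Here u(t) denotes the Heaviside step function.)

F(ω) = \frac{1}{\left(i \omega + 2\right)^{2}}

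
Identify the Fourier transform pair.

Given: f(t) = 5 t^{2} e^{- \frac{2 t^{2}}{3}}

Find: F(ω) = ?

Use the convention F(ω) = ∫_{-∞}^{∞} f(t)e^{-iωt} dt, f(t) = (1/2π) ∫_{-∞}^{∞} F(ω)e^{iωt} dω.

F(ω) = \frac{15 \sqrt{6} \sqrt{\pi} \left(4 - 3 \omega^{2}\right) e^{- \frac{3 \omega^{2}}{8}}}{32}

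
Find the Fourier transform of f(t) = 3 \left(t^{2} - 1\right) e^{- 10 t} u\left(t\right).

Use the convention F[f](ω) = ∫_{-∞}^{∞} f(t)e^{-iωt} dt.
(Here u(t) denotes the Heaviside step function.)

F(ω) = \frac{3 \left(2 i \omega - \left(i \omega + 10\right)^{3} + 20\right)}{\left(i \omega + 10\right)^{4}}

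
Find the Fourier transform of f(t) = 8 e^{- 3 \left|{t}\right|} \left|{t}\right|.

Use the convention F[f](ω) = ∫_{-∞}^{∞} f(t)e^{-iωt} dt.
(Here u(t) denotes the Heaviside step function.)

F(ω) = \frac{16 \left(9 - \omega^{2}\right)}{\left(\omega^{2} + 9\right)^{2}}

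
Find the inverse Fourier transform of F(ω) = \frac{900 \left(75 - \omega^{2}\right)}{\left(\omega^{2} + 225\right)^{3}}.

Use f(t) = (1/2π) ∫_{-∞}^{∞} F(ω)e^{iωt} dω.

f(t) = 5 t^{2} e^{- 15 \left|{t}\right|}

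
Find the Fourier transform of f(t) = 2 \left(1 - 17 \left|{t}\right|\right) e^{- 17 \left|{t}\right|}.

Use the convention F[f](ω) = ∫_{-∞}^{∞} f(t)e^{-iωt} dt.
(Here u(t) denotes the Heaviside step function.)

F(ω) = \frac{136 \omega^{2}}{\left(\omega^{2} + 289\right)^{2}}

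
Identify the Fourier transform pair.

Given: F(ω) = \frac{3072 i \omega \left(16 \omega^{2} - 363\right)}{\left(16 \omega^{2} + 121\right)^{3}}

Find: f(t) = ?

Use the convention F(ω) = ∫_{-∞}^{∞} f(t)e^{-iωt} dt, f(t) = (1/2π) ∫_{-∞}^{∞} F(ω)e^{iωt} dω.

f(t) = 3 t e^{- \frac{11 \left|{t}\right|}{4}} \left|{t}\right|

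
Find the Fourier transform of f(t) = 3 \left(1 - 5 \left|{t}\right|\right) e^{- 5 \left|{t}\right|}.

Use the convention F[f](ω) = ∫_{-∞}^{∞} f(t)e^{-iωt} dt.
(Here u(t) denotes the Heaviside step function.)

F(ω) = \frac{60 \omega^{2}}{\left(\omega^{2} + 25\right)^{2}}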